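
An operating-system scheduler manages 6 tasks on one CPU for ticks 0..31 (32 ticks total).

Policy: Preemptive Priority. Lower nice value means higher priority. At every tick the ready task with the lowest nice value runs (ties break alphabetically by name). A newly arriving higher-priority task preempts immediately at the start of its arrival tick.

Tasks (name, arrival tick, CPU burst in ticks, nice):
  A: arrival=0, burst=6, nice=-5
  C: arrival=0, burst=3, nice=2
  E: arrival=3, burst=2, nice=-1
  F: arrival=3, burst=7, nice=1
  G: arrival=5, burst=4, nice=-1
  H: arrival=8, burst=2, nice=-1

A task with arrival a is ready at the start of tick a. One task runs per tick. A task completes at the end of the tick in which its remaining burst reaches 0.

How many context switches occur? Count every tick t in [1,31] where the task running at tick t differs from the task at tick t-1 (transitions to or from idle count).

t=0: ready={A,C} → run A
t=1: ready={A,C} → run A
t=2: ready={A,C} → run A
t=3: ready={A,C,E,F} → run A
t=4: ready={A,C,E,F} → run A
t=5: ready={A,C,E,F,G} → run A
t=6: ready={C,E,F,G} → run E
t=7: ready={C,E,F,G} → run E
t=8: ready={C,F,G,H} → run G
t=9: ready={C,F,G,H} → run G
t=10: ready={C,F,G,H} → run G
t=11: ready={C,F,G,H} → run G
t=12: ready={C,F,H} → run H
t=13: ready={C,F,H} → run H
t=14: ready={C,F} → run F
t=15: ready={C,F} → run F
t=16: ready={C,F} → run F
t=17: ready={C,F} → run F
t=18: ready={C,F} → run F
t=19: ready={C,F} → run F
t=20: ready={C,F} → run F
t=21: ready={C} → run C
t=22: ready={C} → run C
t=23: ready={C} → run C
t=24: (idle)
t=25: (idle)
t=26: (idle)
t=27: (idle)
t=28: (idle)
t=29: (idle)
t=30: (idle)
t=31: (idle)

context switches = 6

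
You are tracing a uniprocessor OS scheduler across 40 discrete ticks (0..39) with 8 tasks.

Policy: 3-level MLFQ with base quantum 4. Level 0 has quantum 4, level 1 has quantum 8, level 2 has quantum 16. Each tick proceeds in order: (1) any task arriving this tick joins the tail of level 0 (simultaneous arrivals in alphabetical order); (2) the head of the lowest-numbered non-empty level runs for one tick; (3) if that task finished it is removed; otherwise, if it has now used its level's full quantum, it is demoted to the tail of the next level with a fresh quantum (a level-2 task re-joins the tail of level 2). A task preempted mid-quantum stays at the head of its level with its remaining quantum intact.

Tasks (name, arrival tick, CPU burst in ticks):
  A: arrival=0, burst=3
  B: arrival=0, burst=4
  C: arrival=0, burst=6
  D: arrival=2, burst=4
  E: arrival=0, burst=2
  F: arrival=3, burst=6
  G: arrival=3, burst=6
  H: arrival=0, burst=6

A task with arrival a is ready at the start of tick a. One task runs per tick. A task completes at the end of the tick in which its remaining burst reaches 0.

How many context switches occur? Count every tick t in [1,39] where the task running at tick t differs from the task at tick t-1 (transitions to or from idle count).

t=0: L0/L1/L2 = ABCEH/-/- → run A
t=1: L0/L1/L2 = ABCEH/-/- → run A
t=2: L0/L1/L2 = ABCEHD/-/- → run A
t=3: L0/L1/L2 = BCEHDFG/-/- → run B
t=4: L0/L1/L2 = BCEHDFG/-/- → run B
t=5: L0/L1/L2 = BCEHDFG/-/- → run B
t=6: L0/L1/L2 = BCEHDFG/-/- → run B
t=7: L0/L1/L2 = CEHDFG/-/- → run C
t=8: L0/L1/L2 = CEHDFG/-/- → run C
t=9: L0/L1/L2 = CEHDFG/-/- → run C
t=10: L0/L1/L2 = CEHDFG/-/- → run C
t=11: L0/L1/L2 = EHDFG/C/- → run E
t=12: L0/L1/L2 = EHDFG/C/- → run E
t=13: L0/L1/L2 = HDFG/C/- → run H
t=14: L0/L1/L2 = HDFG/C/- → run H
t=15: L0/L1/L2 = HDFG/C/- → run H
t=16: L0/L1/L2 = HDFG/C/- → run H
t=17: L0/L1/L2 = DFG/CH/- → run D
t=18: L0/L1/L2 = DFG/CH/- → run D
t=19: L0/L1/L2 = DFG/CH/- → run D
t=20: L0/L1/L2 = DFG/CH/- → run D
t=21: L0/L1/L2 = FG/CH/- → run F
t=22: L0/L1/L2 = FG/CH/- → run F
t=23: L0/L1/L2 = FG/CH/- → run F
t=24: L0/L1/L2 = FG/CH/- → run F
t=25: L0/L1/L2 = G/CHF/- → run G
t=26: L0/L1/L2 = G/CHF/- → run G
t=27: L0/L1/L2 = G/CHF/- → run G
t=28: L0/L1/L2 = G/CHF/- → run G
t=29: L0/L1/L2 = -/CHFG/- → run C
t=30: L0/L1/L2 = -/CHFG/- → run C
t=31: L0/L1/L2 = -/HFG/- → run H
t=32: L0/L1/L2 = -/HFG/- → run H
t=33: L0/L1/L2 = -/FG/- → run F
t=34: L0/L1/L2 = -/FG/- → run F
t=35: L0/L1/L2 = -/G/- → run G
t=36: L0/L1/L2 = -/G/- → run G
t=37: (idle)
t=38: (idle)
t=39: (idle)

context switches = 12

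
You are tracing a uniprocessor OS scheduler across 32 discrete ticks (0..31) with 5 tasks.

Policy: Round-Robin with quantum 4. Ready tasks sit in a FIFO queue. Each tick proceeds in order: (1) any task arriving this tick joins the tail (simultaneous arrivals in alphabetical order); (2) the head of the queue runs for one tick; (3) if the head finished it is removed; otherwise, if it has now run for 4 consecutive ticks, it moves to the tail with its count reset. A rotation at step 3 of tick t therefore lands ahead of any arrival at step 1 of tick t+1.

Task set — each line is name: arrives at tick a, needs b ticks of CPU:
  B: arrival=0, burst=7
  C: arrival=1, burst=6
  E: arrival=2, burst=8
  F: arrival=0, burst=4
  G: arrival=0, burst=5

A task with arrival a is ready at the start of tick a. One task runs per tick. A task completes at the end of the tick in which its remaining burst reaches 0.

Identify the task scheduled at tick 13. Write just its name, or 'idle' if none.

t=0: queue=[B,F,G] q_used=0 → run B
t=1: queue=[B,F,G,C] q_used=1 → run B
t=2: queue=[B,F,G,C,E] q_used=2 → run B
t=3: queue=[B,F,G,C,E] q_used=3 → run B
t=4: queue=[F,G,C,E,B] q_used=0 → run F
t=5: queue=[F,G,C,E,B] q_used=1 → run F
t=6: queue=[F,G,C,E,B] q_used=2 → run F
t=7: queue=[F,G,C,E,B] q_used=3 → run F
t=8: queue=[G,C,E,B] q_used=0 → run G
t=9: queue=[G,C,E,B] q_used=1 → run G
t=10: queue=[G,C,E,B] q_used=2 → run G
t=11: queue=[G,C,E,B] q_used=3 → run G
t=12: queue=[C,E,B,G] q_used=0 → run C
t=13: queue=[C,E,B,G] q_used=1 → run C
t=14: queue=[C,E,B,G] q_used=2 → run C
t=15: queue=[C,E,B,G] q_used=3 → run C
t=16: queue=[E,B,G,C] q_used=0 → run E
t=17: queue=[E,B,G,C] q_used=1 → run E
t=18: queue=[E,B,G,C] q_used=2 → run E
t=19: queue=[E,B,G,C] q_used=3 → run E
t=20: queue=[B,G,C,E] q_used=0 → run B
t=21: queue=[B,G,C,E] q_used=1 → run B
t=22: queue=[B,G,C,E] q_used=2 → run B
t=23: queue=[G,C,E] q_used=0 → run G
t=24: queue=[C,E] q_used=0 → run C
t=25: queue=[C,E] q_used=1 → run C
t=26: queue=[E] q_used=0 → run E
t=27: queue=[E] q_used=1 → run E
t=28: queue=[E] q_used=2 → run E
t=29: queue=[E] q_used=3 → run E
t=30: (idle)
t=31: (idle)

running at tick 13 = C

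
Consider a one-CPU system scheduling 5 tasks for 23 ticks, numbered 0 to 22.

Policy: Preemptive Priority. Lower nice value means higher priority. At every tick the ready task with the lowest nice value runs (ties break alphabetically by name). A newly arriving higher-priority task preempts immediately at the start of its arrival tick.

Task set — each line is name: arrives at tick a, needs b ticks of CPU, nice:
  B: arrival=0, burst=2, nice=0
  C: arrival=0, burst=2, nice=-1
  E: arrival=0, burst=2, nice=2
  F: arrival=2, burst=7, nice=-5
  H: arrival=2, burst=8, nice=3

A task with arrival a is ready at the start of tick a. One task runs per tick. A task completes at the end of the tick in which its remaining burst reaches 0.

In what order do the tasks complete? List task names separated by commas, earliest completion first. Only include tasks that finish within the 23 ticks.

t=0: ready={B,C,E} → run C
t=1: ready={B,C,E} → run C
t=2: ready={B,E,F,H} → run F
t=3: ready={B,E,F,H} → run F
t=4: ready={B,E,F,H} → run F
t=5: ready={B,E,F,H} → run F
t=6: ready={B,E,F,H} → run F
t=7: ready={B,E,F,H} → run F
t=8: ready={B,E,F,H} → run F
t=9: ready={B,E,H} → run B
t=10: ready={B,E,H} → run B
t=11: ready={E,H} → run E
t=12: ready={E,H} → run E
t=13: ready={H} → run H
t=14: ready={H} → run H
t=15: ready={H} → run H
t=16: ready={H} → run H
t=17: ready={H} → run H
t=18: ready={H} → run H
t=19: ready={H} → run H
t=20: ready={H} → run H
t=21: (idle)
t=22: (idle)

completion order = C, F, B, E, H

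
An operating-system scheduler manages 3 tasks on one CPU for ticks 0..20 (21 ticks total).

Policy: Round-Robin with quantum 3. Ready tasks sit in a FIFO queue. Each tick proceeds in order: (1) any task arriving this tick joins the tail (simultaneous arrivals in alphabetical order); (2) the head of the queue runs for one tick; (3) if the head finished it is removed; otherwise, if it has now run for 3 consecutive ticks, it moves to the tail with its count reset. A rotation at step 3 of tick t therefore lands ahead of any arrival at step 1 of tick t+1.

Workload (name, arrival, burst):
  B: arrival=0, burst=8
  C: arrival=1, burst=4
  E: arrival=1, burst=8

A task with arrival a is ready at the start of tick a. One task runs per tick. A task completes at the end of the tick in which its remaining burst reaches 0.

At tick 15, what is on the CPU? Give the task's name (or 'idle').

t=0: queue=[B] q_used=0 → run B
t=1: queue=[B,C,E] q_used=1 → run B
t=2: queue=[B,C,E] q_used=2 → run B
t=3: queue=[C,E,B] q_used=0 → run C
t=4: queue=[C,E,B] q_used=1 → run C
t=5: queue=[C,E,B] q_used=2 → run C
t=6: queue=[E,B,C] q_used=0 → run E
t=7: queue=[E,B,C] q_used=1 → run E
t=8: queue=[E,B,C] q_used=2 → run E
t=9: queue=[B,C,E] q_used=0 → run B
t=10: queue=[B,C,E] q_used=1 → run B
t=11: queue=[B,C,E] q_used=2 → run B
t=12: queue=[C,E,B] q_used=0 → run C
t=13: queue=[E,B] q_used=0 → run E
t=14: queue=[E,B] q_used=1 → run E
t=15: queue=[E,B] q_used=2 → run E
t=16: queue=[B,E] q_used=0 → run B
t=17: queue=[B,E] q_used=1 → run B
t=18: queue=[E] q_used=0 → run E
t=19: queue=[E] q_used=1 → run E
t=20: (idle)

running at tick 15 = E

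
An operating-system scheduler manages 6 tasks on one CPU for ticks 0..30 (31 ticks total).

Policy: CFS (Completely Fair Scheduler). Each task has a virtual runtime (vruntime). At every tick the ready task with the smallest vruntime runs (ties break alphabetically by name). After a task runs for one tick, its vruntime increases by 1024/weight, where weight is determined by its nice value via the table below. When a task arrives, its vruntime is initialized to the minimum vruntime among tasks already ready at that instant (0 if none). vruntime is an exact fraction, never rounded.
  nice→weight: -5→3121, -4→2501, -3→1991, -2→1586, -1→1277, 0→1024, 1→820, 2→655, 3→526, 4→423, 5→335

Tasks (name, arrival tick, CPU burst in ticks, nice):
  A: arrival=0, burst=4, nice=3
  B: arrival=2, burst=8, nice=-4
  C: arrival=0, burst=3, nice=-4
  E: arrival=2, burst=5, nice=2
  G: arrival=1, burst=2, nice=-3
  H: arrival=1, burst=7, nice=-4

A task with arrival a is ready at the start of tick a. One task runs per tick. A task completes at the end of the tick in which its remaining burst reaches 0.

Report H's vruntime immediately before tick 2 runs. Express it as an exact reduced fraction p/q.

vruntime(H, start of tick 2) = 0/1

t=0: vr[A=0 C=0] → run A
t=1: vr[A=512/263 C=0 G=0 H=0] → run C
t=2: vr[A=512/263 B=0 C=1024/2501 E=0 G=0 H=0] → run B
t=3: vr[A=512/263 B=1024/2501 C=1024/2501 E=0 G=0 H=0] → run E
t=4: vr[A=512/263 B=1024/2501 C=1024/2501 E=1024/655 G=0 H=0] → run G
t=5: vr[A=512/263 B=1024/2501 C=1024/2501 E=1024/655 G=1024/1991 H=0] → run H
t=6: vr[A=512/263 B=1024/2501 C=1024/2501 E=1024/655 G=1024/1991 H=1024/2501] → run B
t=7: vr[A=512/263 B=2048/2501 C=1024/2501 E=1024/655 G=1024/1991 H=1024/2501] → run C
t=8: vr[A=512/263 B=2048/2501 C=2048/2501 E=1024/655 G=1024/1991 H=1024/2501] → run H
t=9: vr[A=512/263 B=2048/2501 C=2048/2501 E=1024/655 G=1024/1991 H=2048/2501] → run G
t=10: vr[A=512/263 B=2048/2501 C=2048/2501 E=1024/655 H=2048/2501] → run B
t=11: vr[A=512/263 B=3072/2501 C=2048/2501 E=1024/655 H=2048/2501] → run C
t=12: vr[A=512/263 B=3072/2501 E=1024/655 H=2048/2501] → run H
t=13: vr[A=512/263 B=3072/2501 E=1024/655 H=3072/2501] → run B
t=14: vr[A=512/263 B=4096/2501 E=1024/655 H=3072/2501] → run H
t=15: vr[A=512/263 B=4096/2501 E=1024/655 H=4096/2501] → run E
t=16: vr[A=512/263 B=4096/2501 E=2048/655 H=4096/2501] → run B
t=17: vr[A=512/263 B=5120/2501 E=2048/655 H=4096/2501] → run H
t=18: vr[A=512/263 B=5120/2501 E=2048/655 H=5120/2501] → run A
t=19: vr[A=1024/263 B=5120/2501 E=2048/655 H=5120/2501] → run B
t=20: vr[A=1024/263 B=6144/2501 E=2048/655 H=5120/2501] → run H
t=21: vr[A=1024/263 B=6144/2501 E=2048/655 H=6144/2501] → run B
t=22: vr[A=1024/263 B=7168/2501 E=2048/655 H=6144/2501] → run H
t=23: vr[A=1024/263 B=7168/2501 E=2048/655] → run B
t=24: vr[A=1024/263 E=2048/655] → run E
t=25: vr[A=1024/263 E=3072/655] → run A
t=26: vr[A=1536/263 E=3072/655] → run E
t=27: vr[A=1536/263 E=4096/655] → run A
t=28: vr[E=4096/655] → run E
t=29: (idle)
t=30: (idle)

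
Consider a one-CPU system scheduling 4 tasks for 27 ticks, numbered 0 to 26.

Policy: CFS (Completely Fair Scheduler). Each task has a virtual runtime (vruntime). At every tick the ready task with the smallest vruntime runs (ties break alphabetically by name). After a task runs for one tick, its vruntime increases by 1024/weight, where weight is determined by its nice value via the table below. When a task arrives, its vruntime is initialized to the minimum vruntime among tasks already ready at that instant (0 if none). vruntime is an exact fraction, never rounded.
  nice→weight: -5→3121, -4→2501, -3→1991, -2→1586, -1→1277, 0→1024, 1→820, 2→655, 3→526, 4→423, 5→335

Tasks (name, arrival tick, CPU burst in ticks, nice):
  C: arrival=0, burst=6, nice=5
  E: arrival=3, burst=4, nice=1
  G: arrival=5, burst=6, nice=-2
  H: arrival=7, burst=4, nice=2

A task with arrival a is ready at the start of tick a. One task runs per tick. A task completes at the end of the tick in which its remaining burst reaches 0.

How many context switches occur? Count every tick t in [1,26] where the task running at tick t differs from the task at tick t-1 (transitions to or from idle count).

context switches = 14

t=0: vr[C=0] → run C
t=1: vr[C=1024/335] → run C
t=2: vr[C=2048/335] → run C
t=3: vr[C=3072/335 E=3072/335] → run C
t=4: vr[C=4096/335 E=3072/335] → run E
t=5: vr[C=4096/335 E=143104/13735 G=143104/13735] → run E
t=6: vr[C=4096/335 E=160256/13735 G=143104/13735] → run G
t=7: vr[C=4096/335 E=160256/13735 G=120513792/10891855 H=120513792/10891855] → run G
t=8: vr[C=4096/335 E=160256/13735 G=127546112/10891855 H=120513792/10891855] → run H
t=9: vr[C=4096/335 E=160256/13735 G=127546112/10891855 H=18017958656/1426833005] → run E
t=10: vr[C=4096/335 E=177408/13735 G=127546112/10891855 H=18017958656/1426833005] → run G
t=11: vr[C=4096/335 E=177408/13735 G=134578432/10891855 H=18017958656/1426833005] → run C
t=12: vr[C=1024/67 E=177408/13735 G=134578432/10891855 H=18017958656/1426833005] → run G
t=13: vr[C=1024/67 E=177408/13735 G=141610752/10891855 H=18017958656/1426833005] → run H
t=14: vr[C=1024/67 E=177408/13735 G=141610752/10891855 H=4049722112/285366601] → run E
t=15: vr[C=1024/67 G=141610752/10891855 H=4049722112/285366601] → run G
t=16: vr[C=1024/67 G=148643072/10891855 H=4049722112/285366601] → run G
t=17: vr[C=1024/67 H=4049722112/285366601] → run H
t=18: vr[C=1024/67 H=22479262464/1426833005] → run C
t=19: vr[H=22479262464/1426833005] → run H
t=20: (idle)
t=21: (idle)
t=22: (idle)
t=23: (idle)
t=24: (idle)
t=25: (idle)
t=26: (idle)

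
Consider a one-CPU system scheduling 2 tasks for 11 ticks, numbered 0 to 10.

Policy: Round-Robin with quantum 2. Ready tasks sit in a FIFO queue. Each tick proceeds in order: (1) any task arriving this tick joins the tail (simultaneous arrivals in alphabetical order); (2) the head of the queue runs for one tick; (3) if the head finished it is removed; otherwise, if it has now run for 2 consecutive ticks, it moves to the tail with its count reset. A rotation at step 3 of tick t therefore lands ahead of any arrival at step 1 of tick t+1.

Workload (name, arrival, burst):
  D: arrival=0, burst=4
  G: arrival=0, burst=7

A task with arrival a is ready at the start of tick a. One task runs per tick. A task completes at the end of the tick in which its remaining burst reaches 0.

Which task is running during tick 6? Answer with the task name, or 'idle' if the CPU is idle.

running at tick 6 = G

t=0: queue=[D,G] q_used=0 → run D
t=1: queue=[D,G] q_used=1 → run D
t=2: queue=[G,D] q_used=0 → run G
t=3: queue=[G,D] q_used=1 → run G
t=4: queue=[D,G] q_used=0 → run D
t=5: queue=[D,G] q_used=1 → run D
t=6: queue=[G] q_used=0 → run G
t=7: queue=[G] q_used=1 → run G
t=8: queue=[G] q_used=0 → run G
t=9: queue=[G] q_used=1 → run G
t=10: queue=[G] q_used=0 → run G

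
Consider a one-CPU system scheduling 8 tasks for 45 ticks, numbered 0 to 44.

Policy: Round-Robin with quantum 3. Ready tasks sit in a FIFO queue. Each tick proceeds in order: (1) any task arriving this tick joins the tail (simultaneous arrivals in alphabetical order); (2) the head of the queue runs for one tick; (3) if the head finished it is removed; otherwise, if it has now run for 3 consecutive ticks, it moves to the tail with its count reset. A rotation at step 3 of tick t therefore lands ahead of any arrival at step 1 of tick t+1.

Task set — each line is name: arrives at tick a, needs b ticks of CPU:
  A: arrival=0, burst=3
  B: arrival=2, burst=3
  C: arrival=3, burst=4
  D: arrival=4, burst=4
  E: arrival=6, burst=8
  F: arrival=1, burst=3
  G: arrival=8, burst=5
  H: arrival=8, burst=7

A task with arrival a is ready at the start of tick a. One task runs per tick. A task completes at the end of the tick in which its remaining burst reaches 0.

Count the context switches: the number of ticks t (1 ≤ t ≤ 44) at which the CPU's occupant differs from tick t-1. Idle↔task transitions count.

context switches = 15

t=0: queue=[A] q_used=0 → run A
t=1: queue=[A,F] q_used=1 → run A
t=2: queue=[A,F,B] q_used=2 → run A
t=3: queue=[F,B,C] q_used=0 → run F
t=4: queue=[F,B,C,D] q_used=1 → run F
t=5: queue=[F,B,C,D] q_used=2 → run F
t=6: queue=[B,C,D,E] q_used=0 → run B
t=7: queue=[B,C,D,E] q_used=1 → run B
t=8: queue=[B,C,D,E,G,H] q_used=2 → run B
t=9: queue=[C,D,E,G,H] q_used=0 → run C
t=10: queue=[C,D,E,G,H] q_used=1 → run C
t=11: queue=[C,D,E,G,H] q_used=2 → run C
t=12: queue=[D,E,G,H,C] q_used=0 → run D
t=13: queue=[D,E,G,H,C] q_used=1 → run D
t=14: queue=[D,E,G,H,C] q_used=2 → run D
t=15: queue=[E,G,H,C,D] q_used=0 → run E
t=16: queue=[E,G,H,C,D] q_used=1 → run E
t=17: queue=[E,G,H,C,D] q_used=2 → run E
t=18: queue=[G,H,C,D,E] q_used=0 → run G
t=19: queue=[G,H,C,D,E] q_used=1 → run G
t=20: queue=[G,H,C,D,E] q_used=2 → run G
t=21: queue=[H,C,D,E,G] q_used=0 → run H
t=22: queue=[H,C,D,E,G] q_used=1 → run H
t=23: queue=[H,C,D,E,G] q_used=2 → run H
t=24: queue=[C,D,E,G,H] q_used=0 → run C
t=25: queue=[D,E,G,H] q_used=0 → run D
t=26: queue=[E,G,H] q_used=0 → run E
t=27: queue=[E,G,H] q_used=1 → run E
t=28: queue=[E,G,H] q_used=2 → run E
t=29: queue=[G,H,E] q_used=0 → run G
t=30: queue=[G,H,E] q_used=1 → run G
t=31: queue=[H,E] q_used=0 → run H
t=32: queue=[H,E] q_used=1 → run H
t=33: queue=[H,E] q_used=2 → run H
t=34: queue=[E,H] q_used=0 → run E
t=35: queue=[E,H] q_used=1 → run E
t=36: queue=[H] q_used=0 → run H
t=37: (idle)
t=38: (idle)
t=39: (idle)
t=40: (idle)
t=41: (idle)
t=42: (idle)
t=43: (idle)
t=44: (idle)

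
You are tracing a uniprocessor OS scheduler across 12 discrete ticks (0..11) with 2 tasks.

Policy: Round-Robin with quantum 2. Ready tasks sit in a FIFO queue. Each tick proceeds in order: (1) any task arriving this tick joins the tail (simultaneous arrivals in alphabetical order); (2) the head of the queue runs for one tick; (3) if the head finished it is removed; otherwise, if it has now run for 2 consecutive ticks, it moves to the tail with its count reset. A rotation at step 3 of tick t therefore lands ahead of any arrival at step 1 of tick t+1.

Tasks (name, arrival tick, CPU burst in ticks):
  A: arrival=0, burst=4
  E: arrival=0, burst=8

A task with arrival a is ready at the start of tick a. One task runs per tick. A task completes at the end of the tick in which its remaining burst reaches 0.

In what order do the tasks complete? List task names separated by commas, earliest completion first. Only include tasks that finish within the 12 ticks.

completion order = A, E

t=0: queue=[A,E] q_used=0 → run A
t=1: queue=[A,E] q_used=1 → run A
t=2: queue=[E,A] q_used=0 → run E
t=3: queue=[E,A] q_used=1 → run E
t=4: queue=[A,E] q_used=0 → run A
t=5: queue=[A,E] q_used=1 → run A
t=6: queue=[E] q_used=0 → run E
t=7: queue=[E] q_used=1 → run E
t=8: queue=[E] q_used=0 → run E
t=9: queue=[E] q_used=1 → run E
t=10: queue=[E] q_used=0 → run E
t=11: queue=[E] q_used=1 → run E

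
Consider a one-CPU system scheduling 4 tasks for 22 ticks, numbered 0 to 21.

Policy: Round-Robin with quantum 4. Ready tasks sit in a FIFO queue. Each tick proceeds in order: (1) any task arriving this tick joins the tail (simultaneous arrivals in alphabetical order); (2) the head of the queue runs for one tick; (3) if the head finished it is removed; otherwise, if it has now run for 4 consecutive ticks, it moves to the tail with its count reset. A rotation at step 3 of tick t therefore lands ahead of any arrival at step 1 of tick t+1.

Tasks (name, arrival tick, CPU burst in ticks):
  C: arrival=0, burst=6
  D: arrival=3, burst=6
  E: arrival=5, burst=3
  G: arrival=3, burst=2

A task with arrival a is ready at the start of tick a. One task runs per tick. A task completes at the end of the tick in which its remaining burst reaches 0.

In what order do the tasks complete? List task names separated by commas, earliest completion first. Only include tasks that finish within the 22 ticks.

completion order = G, C, E, D

t=0: queue=[C] q_used=0 → run C
t=1: queue=[C] q_used=1 → run C
t=2: queue=[C] q_used=2 → run C
t=3: queue=[C,D,G] q_used=3 → run C
t=4: queue=[D,G,C] q_used=0 → run D
t=5: queue=[D,G,C,E] q_used=1 → run D
t=6: queue=[D,G,C,E] q_used=2 → run D
t=7: queue=[D,G,C,E] q_used=3 → run D
t=8: queue=[G,C,E,D] q_used=0 → run G
t=9: queue=[G,C,E,D] q_used=1 → run G
t=10: queue=[C,E,D] q_used=0 → run C
t=11: queue=[C,E,D] q_used=1 → run C
t=12: queue=[E,D] q_used=0 → run E
t=13: queue=[E,D] q_used=1 → run E
t=14: queue=[E,D] q_used=2 → run E
t=15: queue=[D] q_used=0 → run D
t=16: queue=[D] q_used=1 → run D
t=17: (idle)
t=18: (idle)
t=19: (idle)
t=20: (idle)
t=21: (idle)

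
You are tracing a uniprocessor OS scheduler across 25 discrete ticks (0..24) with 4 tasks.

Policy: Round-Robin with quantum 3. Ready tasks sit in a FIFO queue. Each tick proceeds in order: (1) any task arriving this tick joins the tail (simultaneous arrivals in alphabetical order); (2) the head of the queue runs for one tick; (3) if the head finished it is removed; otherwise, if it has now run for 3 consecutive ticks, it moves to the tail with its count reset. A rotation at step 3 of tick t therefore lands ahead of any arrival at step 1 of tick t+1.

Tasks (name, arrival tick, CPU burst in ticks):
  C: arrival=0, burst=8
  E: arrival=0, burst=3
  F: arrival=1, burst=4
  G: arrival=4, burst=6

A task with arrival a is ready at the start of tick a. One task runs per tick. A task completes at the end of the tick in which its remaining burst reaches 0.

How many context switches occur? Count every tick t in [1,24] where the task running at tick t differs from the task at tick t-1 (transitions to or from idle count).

context switches = 8

t=0: queue=[C,E] q_used=0 → run C
t=1: queue=[C,E,F] q_used=1 → run C
t=2: queue=[C,E,F] q_used=2 → run C
t=3: queue=[E,F,C] q_used=0 → run E
t=4: queue=[E,F,C,G] q_used=1 → run E
t=5: queue=[E,F,C,G] q_used=2 → run E
t=6: queue=[F,C,G] q_used=0 → run F
t=7: queue=[F,C,G] q_used=1 → run F
t=8: queue=[F,C,G] q_used=2 → run F
t=9: queue=[C,G,F] q_used=0 → run C
t=10: queue=[C,G,F] q_used=1 → run C
t=11: queue=[C,G,F] q_used=2 → run C
t=12: queue=[G,F,C] q_used=0 → run G
t=13: queue=[G,F,C] q_used=1 → run G
t=14: queue=[G,F,C] q_used=2 → run G
t=15: queue=[F,C,G] q_used=0 → run F
t=16: queue=[C,G] q_used=0 → run C
t=17: queue=[C,G] q_used=1 → run C
t=18: queue=[G] q_used=0 → run G
t=19: queue=[G] q_used=1 → run G
t=20: queue=[G] q_used=2 → run G
t=21: (idle)
t=22: (idle)
t=23: (idle)
t=24: (idle)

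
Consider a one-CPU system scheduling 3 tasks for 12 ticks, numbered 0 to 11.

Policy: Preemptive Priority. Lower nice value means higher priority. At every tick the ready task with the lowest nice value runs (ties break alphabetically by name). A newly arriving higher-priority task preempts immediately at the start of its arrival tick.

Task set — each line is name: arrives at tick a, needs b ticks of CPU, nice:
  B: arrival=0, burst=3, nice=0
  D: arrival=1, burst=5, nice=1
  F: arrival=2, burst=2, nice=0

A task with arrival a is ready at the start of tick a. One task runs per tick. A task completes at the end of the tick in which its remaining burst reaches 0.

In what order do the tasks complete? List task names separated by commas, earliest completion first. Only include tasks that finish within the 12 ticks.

t=0: ready={B} → run B
t=1: ready={B,D} → run B
t=2: ready={B,D,F} → run B
t=3: ready={D,F} → run F
t=4: ready={D,F} → run F
t=5: ready={D} → run D
t=6: ready={D} → run D
t=7: ready={D} → run D
t=8: ready={D} → run D
t=9: ready={D} → run D
t=10: (idle)
t=11: (idle)

completion order = B, F, D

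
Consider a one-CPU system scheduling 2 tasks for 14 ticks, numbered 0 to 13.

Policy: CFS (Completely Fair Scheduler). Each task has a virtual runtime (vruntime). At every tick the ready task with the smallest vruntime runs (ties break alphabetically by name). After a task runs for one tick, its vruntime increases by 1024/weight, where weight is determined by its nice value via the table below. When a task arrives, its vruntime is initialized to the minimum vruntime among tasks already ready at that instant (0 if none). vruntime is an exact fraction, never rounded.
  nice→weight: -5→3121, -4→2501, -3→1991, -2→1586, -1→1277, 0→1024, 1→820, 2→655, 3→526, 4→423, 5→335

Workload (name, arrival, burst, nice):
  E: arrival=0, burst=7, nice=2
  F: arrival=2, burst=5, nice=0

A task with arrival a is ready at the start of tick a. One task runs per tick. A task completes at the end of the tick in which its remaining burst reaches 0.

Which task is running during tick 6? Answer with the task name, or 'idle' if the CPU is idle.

t=0: vr[E=0] → run E
t=1: vr[E=1024/655] → run E
t=2: vr[E=2048/655 F=2048/655] → run E
t=3: vr[E=3072/655 F=2048/655] → run F
t=4: vr[E=3072/655 F=2703/655] → run F
t=5: vr[E=3072/655 F=3358/655] → run E
t=6: vr[E=4096/655 F=3358/655] → run F
t=7: vr[E=4096/655 F=4013/655] → run F
t=8: vr[E=4096/655 F=4668/655] → run E
t=9: vr[E=1024/131 F=4668/655] → run F
t=10: vr[E=1024/131] → run E
t=11: vr[E=6144/655] → run E
t=12: (idle)
t=13: (idle)

running at tick 6 = F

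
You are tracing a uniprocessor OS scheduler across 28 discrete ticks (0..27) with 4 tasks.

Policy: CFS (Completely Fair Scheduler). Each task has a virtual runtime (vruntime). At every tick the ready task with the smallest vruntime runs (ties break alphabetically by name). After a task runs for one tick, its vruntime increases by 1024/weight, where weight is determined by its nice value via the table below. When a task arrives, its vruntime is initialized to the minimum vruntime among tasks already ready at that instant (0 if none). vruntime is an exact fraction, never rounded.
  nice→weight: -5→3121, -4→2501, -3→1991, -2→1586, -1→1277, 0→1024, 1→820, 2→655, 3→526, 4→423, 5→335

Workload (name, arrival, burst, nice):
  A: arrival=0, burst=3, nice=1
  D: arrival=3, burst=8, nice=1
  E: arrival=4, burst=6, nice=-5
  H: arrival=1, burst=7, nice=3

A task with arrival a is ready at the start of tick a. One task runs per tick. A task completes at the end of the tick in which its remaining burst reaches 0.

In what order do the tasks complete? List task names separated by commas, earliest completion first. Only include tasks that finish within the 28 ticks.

completion order = A, E, D, H

t=0: vr[A=0] → run A
t=1: vr[A=256/205 H=256/205] → run A
t=2: vr[A=512/205 H=256/205] → run H
t=3: vr[A=512/205 D=512/205 H=172288/53915] → run A
t=4: vr[D=512/205 E=512/205 H=172288/53915] → run D
t=5: vr[D=768/205 E=512/205 H=172288/53915] → run E
t=6: vr[D=768/205 E=1807872/639805 H=172288/53915] → run E
t=7: vr[D=768/205 E=2017792/639805 H=172288/53915] → run E
t=8: vr[D=768/205 E=2227712/639805 H=172288/53915] → run H
t=9: vr[D=768/205 E=2227712/639805 H=277248/53915] → run E
t=10: vr[D=768/205 E=2437632/639805 H=277248/53915] → run D
t=11: vr[D=1024/205 E=2437632/639805 H=277248/53915] → run E
t=12: vr[D=1024/205 E=2647552/639805 H=277248/53915] → run E
t=13: vr[D=1024/205 H=277248/53915] → run D
t=14: vr[D=256/41 H=277248/53915] → run H
t=15: vr[D=256/41 H=382208/53915] → run D
t=16: vr[D=1536/205 H=382208/53915] → run H
t=17: vr[D=1536/205 H=487168/53915] → run D
t=18: vr[D=1792/205 H=487168/53915] → run D
t=19: vr[D=2048/205 H=487168/53915] → run H
t=20: vr[D=2048/205 H=592128/53915] → run D
t=21: vr[D=2304/205 H=592128/53915] → run H
t=22: vr[D=2304/205 H=697088/53915] → run D
t=23: vr[H=697088/53915] → run H
t=24: (idle)
t=25: (idle)
t=26: (idle)
t=27: (idle)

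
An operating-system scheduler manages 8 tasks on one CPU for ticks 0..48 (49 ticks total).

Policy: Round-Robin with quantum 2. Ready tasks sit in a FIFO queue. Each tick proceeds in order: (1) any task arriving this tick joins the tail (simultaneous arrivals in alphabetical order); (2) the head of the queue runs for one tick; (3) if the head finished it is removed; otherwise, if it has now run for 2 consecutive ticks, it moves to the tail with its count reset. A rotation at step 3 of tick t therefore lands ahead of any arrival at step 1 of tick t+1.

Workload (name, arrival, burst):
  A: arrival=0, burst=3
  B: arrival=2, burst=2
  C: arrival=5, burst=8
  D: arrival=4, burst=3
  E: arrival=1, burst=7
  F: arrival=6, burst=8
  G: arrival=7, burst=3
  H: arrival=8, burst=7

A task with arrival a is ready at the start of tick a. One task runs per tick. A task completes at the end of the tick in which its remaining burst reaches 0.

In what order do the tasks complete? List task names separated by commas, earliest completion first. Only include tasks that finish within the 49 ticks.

t=0: queue=[A] q_used=0 → run A
t=1: queue=[A,E] q_used=1 → run A
t=2: queue=[E,A,B] q_used=0 → run E
t=3: queue=[E,A,B] q_used=1 → run E
t=4: queue=[A,B,E,D] q_used=0 → run A
t=5: queue=[B,E,D,C] q_used=0 → run B
t=6: queue=[B,E,D,C,F] q_used=1 → run B
t=7: queue=[E,D,C,F,G] q_used=0 → run E
t=8: queue=[E,D,C,F,G,H] q_used=1 → run E
t=9: queue=[D,C,F,G,H,E] q_used=0 → run D
t=10: queue=[D,C,F,G,H,E] q_used=1 → run D
t=11: queue=[C,F,G,H,E,D] q_used=0 → run C
t=12: queue=[C,F,G,H,E,D] q_used=1 → run C
t=13: queue=[F,G,H,E,D,C] q_used=0 → run F
t=14: queue=[F,G,H,E,D,C] q_used=1 → run F
t=15: queue=[G,H,E,D,C,F] q_used=0 → run G
t=16: queue=[G,H,E,D,C,F] q_used=1 → run G
t=17: queue=[H,E,D,C,F,G] q_used=0 → run H
t=18: queue=[H,E,D,C,F,G] q_used=1 → run H
t=19: queue=[E,D,C,F,G,H] q_used=0 → run E
t=20: queue=[E,D,C,F,G,H] q_used=1 → run E
t=21: queue=[D,C,F,G,H,E] q_used=0 → run D
t=22: queue=[C,F,G,H,E] q_used=0 → run C
t=23: queue=[C,F,G,H,E] q_used=1 → run C
t=24: queue=[F,G,H,E,C] q_used=0 → run F
t=25: queue=[F,G,H,E,C] q_used=1 → run F
t=26: queue=[G,H,E,C,F] q_used=0 → run G
t=27: queue=[H,E,C,F] q_used=0 → run H
t=28: queue=[H,E,C,F] q_used=1 → run H
t=29: queue=[E,C,F,H] q_used=0 → run E
t=30: queue=[C,F,H] q_used=0 → run C
t=31: queue=[C,F,H] q_used=1 → run C
t=32: queue=[F,H,C] q_used=0 → run F
t=33: queue=[F,H,C] q_used=1 → run F
t=34: queue=[H,C,F] q_used=0 → run H
t=35: queue=[H,C,F] q_used=1 → run H
t=36: queue=[C,F,H] q_used=0 → run C
t=37: queue=[C,F,H] q_used=1 → run C
t=38: queue=[F,H] q_used=0 → run F
t=39: queue=[F,H] q_used=1 → run F
t=40: queue=[H] q_used=0 → run H
t=41: (idle)
t=42: (idle)
t=43: (idle)
t=44: (idle)
t=45: (idle)
t=46: (idle)
t=47: (idle)
t=48: (idle)

completion order = A, B, D, G, E, C, F, H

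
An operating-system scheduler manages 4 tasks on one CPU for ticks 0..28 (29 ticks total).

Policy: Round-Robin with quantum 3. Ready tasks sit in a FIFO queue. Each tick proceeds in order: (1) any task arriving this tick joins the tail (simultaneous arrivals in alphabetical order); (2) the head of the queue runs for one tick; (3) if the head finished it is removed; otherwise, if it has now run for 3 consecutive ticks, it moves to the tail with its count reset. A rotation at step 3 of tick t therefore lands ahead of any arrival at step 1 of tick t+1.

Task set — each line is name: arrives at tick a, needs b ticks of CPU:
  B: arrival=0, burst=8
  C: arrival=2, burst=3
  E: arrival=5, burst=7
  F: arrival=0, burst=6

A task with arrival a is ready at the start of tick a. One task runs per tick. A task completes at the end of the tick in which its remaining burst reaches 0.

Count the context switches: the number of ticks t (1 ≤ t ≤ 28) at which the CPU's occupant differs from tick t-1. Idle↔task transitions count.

context switches = 8

t=0: queue=[B,F] q_used=0 → run B
t=1: queue=[B,F] q_used=1 → run B
t=2: queue=[B,F,C] q_used=2 → run B
t=3: queue=[F,C,B] q_used=0 → run F
t=4: queue=[F,C,B] q_used=1 → run F
t=5: queue=[F,C,B,E] q_used=2 → run F
t=6: queue=[C,B,E,F] q_used=0 → run C
t=7: queue=[C,B,E,F] q_used=1 → run C
t=8: queue=[C,B,E,F] q_used=2 → run C
t=9: queue=[B,E,F] q_used=0 → run B
t=10: queue=[B,E,F] q_used=1 → run B
t=11: queue=[B,E,F] q_used=2 → run B
t=12: queue=[E,F,B] q_used=0 → run E
t=13: queue=[E,F,B] q_used=1 → run E
t=14: queue=[E,F,B] q_used=2 → run E
t=15: queue=[F,B,E] q_used=0 → run F
t=16: queue=[F,B,E] q_used=1 → run F
t=17: queue=[F,B,E] q_used=2 → run F
t=18: queue=[B,E] q_used=0 → run B
t=19: queue=[B,E] q_used=1 → run B
t=20: queue=[E] q_used=0 → run E
t=21: queue=[E] q_used=1 → run E
t=22: queue=[E] q_used=2 → run E
t=23: queue=[E] q_used=0 → run E
t=24: (idle)
t=25: (idle)
t=26: (idle)
t=27: (idle)
t=28: (idle)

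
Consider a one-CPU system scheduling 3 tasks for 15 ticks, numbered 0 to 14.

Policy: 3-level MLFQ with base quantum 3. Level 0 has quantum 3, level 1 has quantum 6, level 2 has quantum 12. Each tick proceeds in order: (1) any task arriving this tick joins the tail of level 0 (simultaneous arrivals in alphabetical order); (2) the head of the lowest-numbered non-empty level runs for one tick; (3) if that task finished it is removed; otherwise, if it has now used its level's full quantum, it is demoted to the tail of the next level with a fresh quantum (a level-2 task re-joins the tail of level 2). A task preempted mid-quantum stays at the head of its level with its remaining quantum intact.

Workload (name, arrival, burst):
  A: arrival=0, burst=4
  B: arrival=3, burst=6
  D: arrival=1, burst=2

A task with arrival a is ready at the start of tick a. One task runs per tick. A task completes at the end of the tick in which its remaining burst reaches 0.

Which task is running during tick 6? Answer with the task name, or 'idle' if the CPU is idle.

t=0: L0/L1/L2 = A/-/- → run A
t=1: L0/L1/L2 = AD/-/- → run A
t=2: L0/L1/L2 = AD/-/- → run A
t=3: L0/L1/L2 = DB/A/- → run D
t=4: L0/L1/L2 = DB/A/- → run D
t=5: L0/L1/L2 = B/A/- → run B
t=6: L0/L1/L2 = B/A/- → run B
t=7: L0/L1/L2 = B/A/- → run B
t=8: L0/L1/L2 = -/AB/- → run A
t=9: L0/L1/L2 = -/B/- → run B
t=10: L0/L1/L2 = -/B/- → run B
t=11: L0/L1/L2 = -/B/- → run B
t=12: (idle)
t=13: (idle)
t=14: (idle)

running at tick 6 = B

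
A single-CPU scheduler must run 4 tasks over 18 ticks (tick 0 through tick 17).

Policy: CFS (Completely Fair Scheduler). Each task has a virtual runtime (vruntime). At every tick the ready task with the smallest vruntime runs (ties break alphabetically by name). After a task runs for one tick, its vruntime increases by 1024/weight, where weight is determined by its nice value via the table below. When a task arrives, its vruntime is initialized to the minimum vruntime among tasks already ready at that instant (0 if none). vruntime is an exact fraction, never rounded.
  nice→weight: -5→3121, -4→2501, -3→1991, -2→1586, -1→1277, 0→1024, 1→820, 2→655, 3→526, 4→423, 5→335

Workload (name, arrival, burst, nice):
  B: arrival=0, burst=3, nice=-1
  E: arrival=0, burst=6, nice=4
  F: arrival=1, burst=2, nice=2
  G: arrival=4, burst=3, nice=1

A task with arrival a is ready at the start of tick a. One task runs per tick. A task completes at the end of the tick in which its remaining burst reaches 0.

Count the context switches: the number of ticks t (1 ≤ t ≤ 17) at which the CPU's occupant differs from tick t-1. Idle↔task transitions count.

t=0: vr[B=0 E=0] → run B
t=1: vr[B=1024/1277 E=0 F=0] → run E
t=2: vr[B=1024/1277 E=1024/423 F=0] → run F
t=3: vr[B=1024/1277 E=1024/423 F=1024/655] → run B
t=4: vr[B=2048/1277 E=1024/423 F=1024/655 G=1024/655] → run F
t=5: vr[B=2048/1277 E=1024/423 G=1024/655] → run G
t=6: vr[B=2048/1277 E=1024/423 G=15104/5371] → run B
t=7: vr[E=1024/423 G=15104/5371] → run E
t=8: vr[E=2048/423 G=15104/5371] → run G
t=9: vr[E=2048/423 G=109056/26855] → run G
t=10: vr[E=2048/423] → run E
t=11: vr[E=1024/141] → run E
t=12: vr[E=4096/423] → run E
t=13: vr[E=5120/423] → run E
t=14: (idle)
t=15: (idle)
t=16: (idle)
t=17: (idle)

context switches = 10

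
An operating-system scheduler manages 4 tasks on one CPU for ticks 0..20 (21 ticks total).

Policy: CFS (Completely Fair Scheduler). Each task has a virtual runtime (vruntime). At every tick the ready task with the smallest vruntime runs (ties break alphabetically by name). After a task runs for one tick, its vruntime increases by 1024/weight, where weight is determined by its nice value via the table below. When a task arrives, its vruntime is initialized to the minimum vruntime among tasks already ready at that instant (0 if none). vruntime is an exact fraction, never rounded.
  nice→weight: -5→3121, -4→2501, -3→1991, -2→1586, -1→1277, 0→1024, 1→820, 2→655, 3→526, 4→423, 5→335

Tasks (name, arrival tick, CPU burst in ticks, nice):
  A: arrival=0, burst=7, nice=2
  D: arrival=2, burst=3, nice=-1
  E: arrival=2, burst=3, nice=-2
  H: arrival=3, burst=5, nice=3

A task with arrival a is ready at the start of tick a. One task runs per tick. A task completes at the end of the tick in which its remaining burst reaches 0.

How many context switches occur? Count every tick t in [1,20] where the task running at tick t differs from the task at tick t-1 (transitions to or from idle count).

t=0: vr[A=0] → run A
t=1: vr[A=1024/655] → run A
t=2: vr[A=2048/655 D=2048/655 E=2048/655] → run A
t=3: vr[A=3072/655 D=2048/655 E=2048/655 H=2048/655] → run D
t=4: vr[A=3072/655 D=3286016/836435 E=2048/655 H=2048/655] → run E
t=5: vr[A=3072/655 D=3286016/836435 E=1959424/519415 H=2048/655] → run H
t=6: vr[A=3072/655 D=3286016/836435 E=1959424/519415 H=873984/172265] → run E
t=7: vr[A=3072/655 D=3286016/836435 E=2294784/519415 H=873984/172265] → run D
t=8: vr[A=3072/655 D=3956736/836435 E=2294784/519415 H=873984/172265] → run E
t=9: vr[A=3072/655 D=3956736/836435 H=873984/172265] → run A
t=10: vr[A=4096/655 D=3956736/836435 H=873984/172265] → run D
t=11: vr[A=4096/655 H=873984/172265] → run H
t=12: vr[A=4096/655 H=1209344/172265] → run A
t=13: vr[A=1024/131 H=1209344/172265] → run H
t=14: vr[A=1024/131 H=1544704/172265] → run A
t=15: vr[A=6144/655 H=1544704/172265] → run H
t=16: vr[A=6144/655 H=1880064/172265] → run A
t=17: vr[H=1880064/172265] → run H
t=18: (idle)
t=19: (idle)
t=20: (idle)

context switches = 16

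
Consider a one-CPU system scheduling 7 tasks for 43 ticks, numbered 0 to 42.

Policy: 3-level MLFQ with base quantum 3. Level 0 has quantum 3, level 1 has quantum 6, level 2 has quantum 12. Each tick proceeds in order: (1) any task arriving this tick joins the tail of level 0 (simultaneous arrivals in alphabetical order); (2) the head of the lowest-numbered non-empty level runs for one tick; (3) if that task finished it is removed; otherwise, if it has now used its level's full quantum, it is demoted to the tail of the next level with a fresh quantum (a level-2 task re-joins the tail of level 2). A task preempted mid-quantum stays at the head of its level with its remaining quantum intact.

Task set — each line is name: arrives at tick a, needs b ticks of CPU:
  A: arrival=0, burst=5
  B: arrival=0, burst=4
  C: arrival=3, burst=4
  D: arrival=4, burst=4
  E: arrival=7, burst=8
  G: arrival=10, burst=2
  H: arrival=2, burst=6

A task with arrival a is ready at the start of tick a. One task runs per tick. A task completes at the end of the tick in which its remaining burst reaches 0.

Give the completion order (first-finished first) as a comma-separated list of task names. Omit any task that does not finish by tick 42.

completion order = G, A, B, H, C, D, E

t=0: L0/L1/L2 = AB/-/- → run A
t=1: L0/L1/L2 = AB/-/- → run A
t=2: L0/L1/L2 = ABH/-/- → run A
t=3: L0/L1/L2 = BHC/A/- → run B
t=4: L0/L1/L2 = BHCD/A/- → run B
t=5: L0/L1/L2 = BHCD/A/- → run B
t=6: L0/L1/L2 = HCD/AB/- → run H
t=7: L0/L1/L2 = HCDE/AB/- → run H
t=8: L0/L1/L2 = HCDE/AB/- → run H
t=9: L0/L1/L2 = CDE/ABH/- → run C
t=10: L0/L1/L2 = CDEG/ABH/- → run C
t=11: L0/L1/L2 = CDEG/ABH/- → run C
t=12: L0/L1/L2 = DEG/ABHC/- → run D
t=13: L0/L1/L2 = DEG/ABHC/- → run D
t=14: L0/L1/L2 = DEG/ABHC/- → run D
t=15: L0/L1/L2 = EG/ABHCD/- → run E
t=16: L0/L1/L2 = EG/ABHCD/- → run E
t=17: L0/L1/L2 = EG/ABHCD/- → run E
t=18: L0/L1/L2 = G/ABHCDE/- → run G
t=19: L0/L1/L2 = G/ABHCDE/- → run G
t=20: L0/L1/L2 = -/ABHCDE/- → run A
t=21: L0/L1/L2 = -/ABHCDE/- → run A
t=22: L0/L1/L2 = -/BHCDE/- → run B
t=23: L0/L1/L2 = -/HCDE/- → run H
t=24: L0/L1/L2 = -/HCDE/- → run H
t=25: L0/L1/L2 = -/HCDE/- → run H
t=26: L0/L1/L2 = -/CDE/- → run C
t=27: L0/L1/L2 = -/DE/- → run D
t=28: L0/L1/L2 = -/E/- → run E
t=29: L0/L1/L2 = -/E/- → run E
t=30: L0/L1/L2 = -/E/- → run E
t=31: L0/L1/L2 = -/E/- → run E
t=32: L0/L1/L2 = -/E/- → run E
t=33: (idle)
t=34: (idle)
t=35: (idle)
t=36: (idle)
t=37: (idle)
t=38: (idle)
t=39: (idle)
t=40: (idle)
t=41: (idle)
t=42: (idle)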